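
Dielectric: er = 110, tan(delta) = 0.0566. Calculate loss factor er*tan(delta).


Loss = 110 * 0.0566 = 6.226

6.226


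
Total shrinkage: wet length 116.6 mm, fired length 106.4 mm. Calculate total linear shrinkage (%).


TS = (116.6 - 106.4) / 116.6 * 100 = 8.75%

8.75


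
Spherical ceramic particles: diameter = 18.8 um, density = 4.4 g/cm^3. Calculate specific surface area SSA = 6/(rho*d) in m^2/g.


SSA = 6 / (4.4 * 18.8) = 0.073 m^2/g

0.073


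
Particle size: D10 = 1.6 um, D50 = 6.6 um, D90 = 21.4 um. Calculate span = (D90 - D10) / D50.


Span = (21.4 - 1.6) / 6.6 = 19.8 / 6.6 = 3.0

3.0


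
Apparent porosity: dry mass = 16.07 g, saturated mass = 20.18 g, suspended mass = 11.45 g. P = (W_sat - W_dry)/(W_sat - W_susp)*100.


P = (20.18 - 16.07) / (20.18 - 11.45) * 100 = 4.11 / 8.73 * 100 = 47.1%

47.1


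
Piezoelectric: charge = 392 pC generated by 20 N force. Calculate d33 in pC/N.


d33 = 392 / 20 = 19.6 pC/N

19.6


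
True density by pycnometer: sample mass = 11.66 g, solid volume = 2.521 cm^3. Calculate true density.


TD = 11.66 / 2.521 = 4.625 g/cm^3

4.625


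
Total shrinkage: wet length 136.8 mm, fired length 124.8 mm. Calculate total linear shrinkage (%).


TS = (136.8 - 124.8) / 136.8 * 100 = 8.77%

8.77


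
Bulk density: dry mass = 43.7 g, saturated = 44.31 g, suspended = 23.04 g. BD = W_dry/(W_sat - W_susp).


BD = 43.7 / (44.31 - 23.04) = 43.7 / 21.27 = 2.055 g/cm^3

2.055


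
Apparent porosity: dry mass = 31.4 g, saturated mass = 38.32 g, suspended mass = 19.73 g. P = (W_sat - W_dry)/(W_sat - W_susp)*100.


P = (38.32 - 31.4) / (38.32 - 19.73) * 100 = 6.92 / 18.59 * 100 = 37.2%

37.2


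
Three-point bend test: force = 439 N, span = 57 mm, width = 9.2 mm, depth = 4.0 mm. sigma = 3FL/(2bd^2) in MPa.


sigma = 3*439*57/(2*9.2*4.0^2) = 255.0 MPa

255.0


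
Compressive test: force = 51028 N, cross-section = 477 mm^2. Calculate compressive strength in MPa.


CS = 51028 / 477 = 107.0 MPa

107.0


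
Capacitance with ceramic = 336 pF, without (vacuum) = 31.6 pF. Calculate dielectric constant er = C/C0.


er = 336 / 31.6 = 10.63

10.63


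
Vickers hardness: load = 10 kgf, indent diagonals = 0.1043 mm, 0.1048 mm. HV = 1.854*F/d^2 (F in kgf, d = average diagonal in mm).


d_avg = (0.1043+0.1048)/2 = 0.10455 mm
HV = 1.854*10/0.10455^2 = 1696

1696


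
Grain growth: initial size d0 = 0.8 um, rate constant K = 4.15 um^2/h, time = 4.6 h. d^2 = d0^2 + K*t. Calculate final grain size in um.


d^2 = 0.8^2 + 4.15*4.6 = 19.73
d = sqrt(19.73) = 4.44 um

4.44


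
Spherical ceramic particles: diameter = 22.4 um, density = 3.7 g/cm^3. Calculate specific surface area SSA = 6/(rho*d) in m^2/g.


SSA = 6 / (3.7 * 22.4) = 0.072 m^2/g

0.072


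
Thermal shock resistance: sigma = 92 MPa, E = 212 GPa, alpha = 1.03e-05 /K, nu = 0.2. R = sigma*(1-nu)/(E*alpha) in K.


R = 92*(1-0.2)/(212*1000*1.03e-05) = 34 K

34


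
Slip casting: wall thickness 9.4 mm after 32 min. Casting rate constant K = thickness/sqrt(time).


K = 9.4 / sqrt(32) = 9.4 / 5.6569 = 1.662 mm/min^0.5

1.662


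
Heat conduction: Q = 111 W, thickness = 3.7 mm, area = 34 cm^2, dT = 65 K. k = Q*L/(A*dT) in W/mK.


k = 111*3.7/1000/(34/10000*65) = 1.86 W/mK

1.86


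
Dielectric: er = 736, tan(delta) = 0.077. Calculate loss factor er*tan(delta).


Loss = 736 * 0.077 = 56.672

56.672


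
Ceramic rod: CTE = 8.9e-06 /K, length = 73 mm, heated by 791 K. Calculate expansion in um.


dL = 8.9e-06 * 73 * 791 * 1000 = 513.913 um

513.913


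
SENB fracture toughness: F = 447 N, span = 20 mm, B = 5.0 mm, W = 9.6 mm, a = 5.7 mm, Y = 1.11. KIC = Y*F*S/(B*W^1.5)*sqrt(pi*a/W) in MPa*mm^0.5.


KIC = 1.11*447*20/(5.0*9.6^1.5)*sqrt(pi*5.7/9.6) = 91.13

91.13


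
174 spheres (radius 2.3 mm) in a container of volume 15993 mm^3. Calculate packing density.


V_sphere = 4/3*pi*2.3^3 = 50.965 mm^3
Total V = 174*50.965 = 8867.91 mm^3
PD = 8867.91 / 15993 = 0.554

0.554


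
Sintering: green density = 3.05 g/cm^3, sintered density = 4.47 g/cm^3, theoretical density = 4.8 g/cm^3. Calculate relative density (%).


Relative = 4.47 / 4.8 * 100 = 93.1%

93.1


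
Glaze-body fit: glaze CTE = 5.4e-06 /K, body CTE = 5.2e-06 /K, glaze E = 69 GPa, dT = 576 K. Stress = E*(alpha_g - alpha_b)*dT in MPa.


Stress = 69*1000*(5.4e-06 - 5.2e-06)*576 = 7.9 MPa

7.9


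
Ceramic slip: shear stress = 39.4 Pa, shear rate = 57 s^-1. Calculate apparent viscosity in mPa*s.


eta = tau/gamma * 1000 = 39.4/57 * 1000 = 691.2 mPa*s

691.2


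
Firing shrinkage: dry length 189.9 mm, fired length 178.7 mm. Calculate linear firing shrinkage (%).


FS = (189.9 - 178.7) / 189.9 * 100 = 5.9%

5.9


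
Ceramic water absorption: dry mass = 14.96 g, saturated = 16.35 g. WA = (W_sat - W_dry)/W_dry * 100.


WA = (16.35 - 14.96) / 14.96 * 100 = 9.29%

9.29


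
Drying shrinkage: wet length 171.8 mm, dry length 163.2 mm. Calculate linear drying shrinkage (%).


DS = (171.8 - 163.2) / 171.8 * 100 = 5.01%

5.01


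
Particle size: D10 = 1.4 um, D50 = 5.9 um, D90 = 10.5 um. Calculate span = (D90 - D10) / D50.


Span = (10.5 - 1.4) / 5.9 = 9.1 / 5.9 = 1.542

1.542


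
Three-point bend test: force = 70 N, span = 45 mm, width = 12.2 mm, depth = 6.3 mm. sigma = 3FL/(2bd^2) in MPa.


sigma = 3*70*45/(2*12.2*6.3^2) = 9.8 MPa

9.8


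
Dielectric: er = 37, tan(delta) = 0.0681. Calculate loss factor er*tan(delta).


Loss = 37 * 0.0681 = 2.52

2.52


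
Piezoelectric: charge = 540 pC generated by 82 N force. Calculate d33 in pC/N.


d33 = 540 / 82 = 6.6 pC/N

6.6


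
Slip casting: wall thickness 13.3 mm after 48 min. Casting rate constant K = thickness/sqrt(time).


K = 13.3 / sqrt(48) = 13.3 / 6.9282 = 1.92 mm/min^0.5

1.92


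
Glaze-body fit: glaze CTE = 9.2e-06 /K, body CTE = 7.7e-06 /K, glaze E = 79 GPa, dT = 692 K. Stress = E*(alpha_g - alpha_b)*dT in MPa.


Stress = 79*1000*(9.2e-06 - 7.7e-06)*692 = 82.0 MPa

82.0


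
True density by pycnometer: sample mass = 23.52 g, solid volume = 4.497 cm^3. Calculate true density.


TD = 23.52 / 4.497 = 5.23 g/cm^3

5.23


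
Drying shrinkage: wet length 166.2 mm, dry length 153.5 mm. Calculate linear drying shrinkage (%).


DS = (166.2 - 153.5) / 166.2 * 100 = 7.64%

7.64


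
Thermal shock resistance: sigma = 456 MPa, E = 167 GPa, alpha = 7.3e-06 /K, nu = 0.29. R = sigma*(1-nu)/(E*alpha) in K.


R = 456*(1-0.29)/(167*1000*7.3e-06) = 266 K

266


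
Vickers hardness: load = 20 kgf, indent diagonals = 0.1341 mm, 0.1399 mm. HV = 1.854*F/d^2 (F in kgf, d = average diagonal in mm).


d_avg = (0.1341+0.1399)/2 = 0.137 mm
HV = 1.854*20/0.137^2 = 1976

1976


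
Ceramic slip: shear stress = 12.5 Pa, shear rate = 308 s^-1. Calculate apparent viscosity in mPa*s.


eta = tau/gamma * 1000 = 12.5/308 * 1000 = 40.6 mPa*s

40.6


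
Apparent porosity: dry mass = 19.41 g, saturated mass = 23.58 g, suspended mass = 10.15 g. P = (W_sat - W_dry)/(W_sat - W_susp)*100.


P = (23.58 - 19.41) / (23.58 - 10.15) * 100 = 4.17 / 13.43 * 100 = 31.0%

31.0


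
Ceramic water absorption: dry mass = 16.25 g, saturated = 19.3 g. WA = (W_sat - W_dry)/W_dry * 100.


WA = (19.3 - 16.25) / 16.25 * 100 = 18.77%

18.77


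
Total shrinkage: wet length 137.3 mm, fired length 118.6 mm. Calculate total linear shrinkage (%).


TS = (137.3 - 118.6) / 137.3 * 100 = 13.62%

13.62


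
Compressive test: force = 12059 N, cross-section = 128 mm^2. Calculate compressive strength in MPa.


CS = 12059 / 128 = 94.2 MPa

94.2


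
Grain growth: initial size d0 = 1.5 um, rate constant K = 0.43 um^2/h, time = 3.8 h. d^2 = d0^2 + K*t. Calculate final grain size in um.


d^2 = 1.5^2 + 0.43*3.8 = 3.884
d = sqrt(3.884) = 1.97 um

1.97


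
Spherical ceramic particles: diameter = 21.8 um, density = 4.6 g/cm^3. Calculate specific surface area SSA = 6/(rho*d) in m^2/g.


SSA = 6 / (4.6 * 21.8) = 0.06 m^2/g

0.06


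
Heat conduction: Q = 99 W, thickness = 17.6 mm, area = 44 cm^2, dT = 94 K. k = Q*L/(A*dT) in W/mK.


k = 99*17.6/1000/(44/10000*94) = 4.21 W/mK

4.21


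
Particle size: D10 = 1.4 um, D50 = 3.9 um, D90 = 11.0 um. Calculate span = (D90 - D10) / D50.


Span = (11.0 - 1.4) / 3.9 = 9.6 / 3.9 = 2.462

2.462


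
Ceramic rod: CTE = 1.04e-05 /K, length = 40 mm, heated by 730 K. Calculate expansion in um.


dL = 1.04e-05 * 40 * 730 * 1000 = 303.68 um

303.68


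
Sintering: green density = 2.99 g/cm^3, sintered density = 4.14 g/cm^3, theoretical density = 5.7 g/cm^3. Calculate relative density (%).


Relative = 4.14 / 5.7 * 100 = 72.6%

72.6


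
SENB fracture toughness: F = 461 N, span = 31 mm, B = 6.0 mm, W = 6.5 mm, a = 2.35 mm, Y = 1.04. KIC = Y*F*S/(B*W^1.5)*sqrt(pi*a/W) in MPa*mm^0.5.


KIC = 1.04*461*31/(6.0*6.5^1.5)*sqrt(pi*2.35/6.5) = 159.3

159.3


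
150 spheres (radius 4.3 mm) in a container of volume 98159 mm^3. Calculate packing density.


V_sphere = 4/3*pi*4.3^3 = 333.0381 mm^3
Total V = 150*333.0381 = 49955.715 mm^3
PD = 49955.715 / 98159 = 0.509

0.509


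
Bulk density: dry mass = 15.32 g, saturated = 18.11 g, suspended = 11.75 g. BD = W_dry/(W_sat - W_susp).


BD = 15.32 / (18.11 - 11.75) = 15.32 / 6.36 = 2.409 g/cm^3

2.409


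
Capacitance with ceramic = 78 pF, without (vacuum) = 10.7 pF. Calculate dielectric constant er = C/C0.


er = 78 / 10.7 = 7.29

7.29


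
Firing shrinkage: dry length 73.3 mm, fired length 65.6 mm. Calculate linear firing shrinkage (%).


FS = (73.3 - 65.6) / 73.3 * 100 = 10.5%

10.5


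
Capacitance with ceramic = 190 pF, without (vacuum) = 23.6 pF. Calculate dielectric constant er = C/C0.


er = 190 / 23.6 = 8.05

8.05


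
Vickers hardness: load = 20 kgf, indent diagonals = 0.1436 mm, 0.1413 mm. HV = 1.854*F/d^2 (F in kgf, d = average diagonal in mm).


d_avg = (0.1436+0.1413)/2 = 0.14245 mm
HV = 1.854*20/0.14245^2 = 1827

1827


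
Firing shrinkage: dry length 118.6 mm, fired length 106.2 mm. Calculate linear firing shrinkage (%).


FS = (118.6 - 106.2) / 118.6 * 100 = 10.46%

10.46


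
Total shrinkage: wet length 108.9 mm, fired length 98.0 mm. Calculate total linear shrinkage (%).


TS = (108.9 - 98.0) / 108.9 * 100 = 10.01%

10.01


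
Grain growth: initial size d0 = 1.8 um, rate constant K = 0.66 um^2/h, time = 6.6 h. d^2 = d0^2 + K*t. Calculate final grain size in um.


d^2 = 1.8^2 + 0.66*6.6 = 7.596
d = sqrt(7.596) = 2.76 um

2.76


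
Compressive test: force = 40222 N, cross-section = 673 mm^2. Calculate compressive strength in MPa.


CS = 40222 / 673 = 59.8 MPa

59.8


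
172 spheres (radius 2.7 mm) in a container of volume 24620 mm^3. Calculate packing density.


V_sphere = 4/3*pi*2.7^3 = 82.448 mm^3
Total V = 172*82.448 = 14181.056 mm^3
PD = 14181.056 / 24620 = 0.576

0.576


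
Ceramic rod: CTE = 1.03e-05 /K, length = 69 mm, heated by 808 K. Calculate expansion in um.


dL = 1.03e-05 * 69 * 808 * 1000 = 574.246 um

574.246


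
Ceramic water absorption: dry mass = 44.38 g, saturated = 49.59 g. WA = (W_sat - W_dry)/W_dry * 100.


WA = (49.59 - 44.38) / 44.38 * 100 = 11.74%

11.74


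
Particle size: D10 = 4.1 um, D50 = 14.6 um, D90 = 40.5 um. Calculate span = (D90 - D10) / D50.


Span = (40.5 - 4.1) / 14.6 = 36.4 / 14.6 = 2.493

2.493


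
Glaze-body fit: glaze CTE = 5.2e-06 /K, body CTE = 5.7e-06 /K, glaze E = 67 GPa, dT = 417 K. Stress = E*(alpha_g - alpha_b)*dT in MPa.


Stress = 67*1000*(5.2e-06 - 5.7e-06)*417 = -14.0 MPa

-14.0


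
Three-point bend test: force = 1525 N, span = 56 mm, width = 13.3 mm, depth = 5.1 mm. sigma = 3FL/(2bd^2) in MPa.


sigma = 3*1525*56/(2*13.3*5.1^2) = 370.3 MPa

370.3


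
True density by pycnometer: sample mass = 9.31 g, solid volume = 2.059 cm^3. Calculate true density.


TD = 9.31 / 2.059 = 4.522 g/cm^3

4.522


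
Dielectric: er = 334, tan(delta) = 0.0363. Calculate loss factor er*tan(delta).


Loss = 334 * 0.0363 = 12.124

12.124


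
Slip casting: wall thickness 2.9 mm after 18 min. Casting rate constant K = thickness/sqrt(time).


K = 2.9 / sqrt(18) = 2.9 / 4.2426 = 0.684 mm/min^0.5

0.684


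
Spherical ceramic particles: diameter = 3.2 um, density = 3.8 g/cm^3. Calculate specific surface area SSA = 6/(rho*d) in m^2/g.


SSA = 6 / (3.8 * 3.2) = 0.493 m^2/g

0.493


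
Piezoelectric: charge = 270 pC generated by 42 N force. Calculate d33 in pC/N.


d33 = 270 / 42 = 6.4 pC/N

6.4


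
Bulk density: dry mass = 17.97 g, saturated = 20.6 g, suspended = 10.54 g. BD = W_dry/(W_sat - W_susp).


BD = 17.97 / (20.6 - 10.54) = 17.97 / 10.06 = 1.786 g/cm^3

1.786


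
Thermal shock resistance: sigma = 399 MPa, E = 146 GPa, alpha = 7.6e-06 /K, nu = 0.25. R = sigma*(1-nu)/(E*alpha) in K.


R = 399*(1-0.25)/(146*1000*7.6e-06) = 270 K

270


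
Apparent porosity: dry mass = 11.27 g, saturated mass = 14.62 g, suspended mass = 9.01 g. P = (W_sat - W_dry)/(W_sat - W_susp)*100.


P = (14.62 - 11.27) / (14.62 - 9.01) * 100 = 3.35 / 5.61 * 100 = 59.7%

59.7


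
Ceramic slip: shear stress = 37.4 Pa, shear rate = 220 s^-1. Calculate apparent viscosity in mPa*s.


eta = tau/gamma * 1000 = 37.4/220 * 1000 = 170.0 mPa*s

170.0


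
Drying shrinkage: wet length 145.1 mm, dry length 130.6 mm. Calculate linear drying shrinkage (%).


DS = (145.1 - 130.6) / 145.1 * 100 = 9.99%

9.99


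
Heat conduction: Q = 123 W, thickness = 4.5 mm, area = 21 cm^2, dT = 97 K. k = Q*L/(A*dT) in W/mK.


k = 123*4.5/1000/(21/10000*97) = 2.72 W/mK

2.72


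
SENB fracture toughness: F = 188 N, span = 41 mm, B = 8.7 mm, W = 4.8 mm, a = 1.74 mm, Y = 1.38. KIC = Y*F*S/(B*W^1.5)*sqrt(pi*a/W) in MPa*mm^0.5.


KIC = 1.38*188*41/(8.7*4.8^1.5)*sqrt(pi*1.74/4.8) = 124.07

124.07


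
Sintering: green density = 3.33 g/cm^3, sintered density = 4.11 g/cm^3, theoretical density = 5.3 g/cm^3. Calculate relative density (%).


Relative = 4.11 / 5.3 * 100 = 77.5%

77.5


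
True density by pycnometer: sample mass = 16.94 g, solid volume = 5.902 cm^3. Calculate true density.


TD = 16.94 / 5.902 = 2.87 g/cm^3

2.87


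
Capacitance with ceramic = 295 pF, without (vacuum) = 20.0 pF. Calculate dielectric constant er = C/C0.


er = 295 / 20.0 = 14.75

14.75


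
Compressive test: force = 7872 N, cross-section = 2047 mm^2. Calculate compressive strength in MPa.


CS = 7872 / 2047 = 3.8 MPa

3.8


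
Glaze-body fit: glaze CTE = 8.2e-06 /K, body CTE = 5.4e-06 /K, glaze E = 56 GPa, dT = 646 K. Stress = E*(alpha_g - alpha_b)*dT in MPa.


Stress = 56*1000*(8.2e-06 - 5.4e-06)*646 = 101.3 MPa

101.3


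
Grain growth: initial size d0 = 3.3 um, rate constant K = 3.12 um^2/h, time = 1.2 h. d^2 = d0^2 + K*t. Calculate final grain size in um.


d^2 = 3.3^2 + 3.12*1.2 = 14.634
d = sqrt(14.634) = 3.83 um

3.83


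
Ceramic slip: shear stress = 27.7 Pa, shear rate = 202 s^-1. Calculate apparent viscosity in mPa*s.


eta = tau/gamma * 1000 = 27.7/202 * 1000 = 137.1 mPa*s

137.1


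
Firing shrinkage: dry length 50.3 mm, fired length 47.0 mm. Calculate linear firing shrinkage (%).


FS = (50.3 - 47.0) / 50.3 * 100 = 6.56%

6.56


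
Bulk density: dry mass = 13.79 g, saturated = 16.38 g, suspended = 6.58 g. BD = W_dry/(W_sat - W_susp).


BD = 13.79 / (16.38 - 6.58) = 13.79 / 9.8 = 1.407 g/cm^3

1.407


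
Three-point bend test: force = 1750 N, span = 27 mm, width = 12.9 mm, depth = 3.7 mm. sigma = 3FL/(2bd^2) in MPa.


sigma = 3*1750*27/(2*12.9*3.7^2) = 401.3 MPa

401.3


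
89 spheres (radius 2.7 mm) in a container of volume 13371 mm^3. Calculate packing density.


V_sphere = 4/3*pi*2.7^3 = 82.448 mm^3
Total V = 89*82.448 = 7337.872 mm^3
PD = 7337.872 / 13371 = 0.549

0.549


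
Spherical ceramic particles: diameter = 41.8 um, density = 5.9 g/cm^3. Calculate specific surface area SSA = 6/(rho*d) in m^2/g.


SSA = 6 / (5.9 * 41.8) = 0.024 m^2/g

0.024


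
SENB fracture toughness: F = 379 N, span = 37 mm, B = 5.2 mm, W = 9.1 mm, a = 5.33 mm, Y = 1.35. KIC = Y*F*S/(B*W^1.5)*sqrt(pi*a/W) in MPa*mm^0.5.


KIC = 1.35*379*37/(5.2*9.1^1.5)*sqrt(pi*5.33/9.1) = 179.9

179.9


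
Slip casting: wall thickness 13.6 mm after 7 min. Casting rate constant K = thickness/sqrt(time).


K = 13.6 / sqrt(7) = 13.6 / 2.6458 = 5.14 mm/min^0.5

5.14


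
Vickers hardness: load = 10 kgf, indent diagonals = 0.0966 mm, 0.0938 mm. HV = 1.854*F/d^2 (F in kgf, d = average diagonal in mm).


d_avg = (0.0966+0.0938)/2 = 0.0952 mm
HV = 1.854*10/0.0952^2 = 2046

2046


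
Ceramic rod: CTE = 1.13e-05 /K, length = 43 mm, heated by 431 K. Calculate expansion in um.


dL = 1.13e-05 * 43 * 431 * 1000 = 209.423 um

209.423


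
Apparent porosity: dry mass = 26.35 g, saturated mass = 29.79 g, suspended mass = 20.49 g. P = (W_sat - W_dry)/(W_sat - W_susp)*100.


P = (29.79 - 26.35) / (29.79 - 20.49) * 100 = 3.44 / 9.3 * 100 = 37.0%

37.0


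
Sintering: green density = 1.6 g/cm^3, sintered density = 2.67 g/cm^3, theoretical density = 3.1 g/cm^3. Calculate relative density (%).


Relative = 2.67 / 3.1 * 100 = 86.1%

86.1


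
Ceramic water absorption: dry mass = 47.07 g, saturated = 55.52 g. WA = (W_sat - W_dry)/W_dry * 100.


WA = (55.52 - 47.07) / 47.07 * 100 = 17.95%

17.95


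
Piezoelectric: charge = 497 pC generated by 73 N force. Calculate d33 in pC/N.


d33 = 497 / 73 = 6.8 pC/N

6.8


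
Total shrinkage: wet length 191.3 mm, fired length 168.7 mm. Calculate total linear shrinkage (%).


TS = (191.3 - 168.7) / 191.3 * 100 = 11.81%

11.81


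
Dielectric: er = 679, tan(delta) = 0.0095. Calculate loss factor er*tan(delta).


Loss = 679 * 0.0095 = 6.451

6.451


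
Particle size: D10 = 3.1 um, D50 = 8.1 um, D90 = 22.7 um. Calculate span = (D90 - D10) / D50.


Span = (22.7 - 3.1) / 8.1 = 19.6 / 8.1 = 2.42

2.42


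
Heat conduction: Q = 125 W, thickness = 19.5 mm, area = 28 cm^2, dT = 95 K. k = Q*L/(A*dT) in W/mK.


k = 125*19.5/1000/(28/10000*95) = 9.16 W/mK

9.16


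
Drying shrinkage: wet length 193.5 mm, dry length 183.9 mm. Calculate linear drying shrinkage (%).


DS = (193.5 - 183.9) / 193.5 * 100 = 4.96%

4.96


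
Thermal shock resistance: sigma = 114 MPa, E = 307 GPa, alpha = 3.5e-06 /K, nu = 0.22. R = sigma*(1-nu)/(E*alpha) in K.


R = 114*(1-0.22)/(307*1000*3.5e-06) = 83 K

83


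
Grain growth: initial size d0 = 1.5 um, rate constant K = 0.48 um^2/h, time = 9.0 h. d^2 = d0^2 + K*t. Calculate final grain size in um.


d^2 = 1.5^2 + 0.48*9.0 = 6.57
d = sqrt(6.57) = 2.56 um

2.56


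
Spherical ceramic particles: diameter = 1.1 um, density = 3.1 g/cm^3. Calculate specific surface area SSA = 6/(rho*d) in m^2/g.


SSA = 6 / (3.1 * 1.1) = 1.76 m^2/g

1.76


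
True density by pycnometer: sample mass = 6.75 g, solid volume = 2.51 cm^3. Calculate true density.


TD = 6.75 / 2.51 = 2.689 g/cm^3

2.689


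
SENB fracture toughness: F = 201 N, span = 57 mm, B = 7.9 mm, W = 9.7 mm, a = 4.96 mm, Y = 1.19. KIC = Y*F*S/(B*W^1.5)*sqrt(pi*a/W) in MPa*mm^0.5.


KIC = 1.19*201*57/(7.9*9.7^1.5)*sqrt(pi*4.96/9.7) = 72.4

72.4


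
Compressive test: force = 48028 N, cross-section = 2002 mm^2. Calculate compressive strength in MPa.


CS = 48028 / 2002 = 24.0 MPa

24.0


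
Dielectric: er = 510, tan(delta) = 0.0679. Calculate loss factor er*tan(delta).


Loss = 510 * 0.0679 = 34.629

34.629


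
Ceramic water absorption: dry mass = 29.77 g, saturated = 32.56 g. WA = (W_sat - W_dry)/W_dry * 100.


WA = (32.56 - 29.77) / 29.77 * 100 = 9.37%

9.37


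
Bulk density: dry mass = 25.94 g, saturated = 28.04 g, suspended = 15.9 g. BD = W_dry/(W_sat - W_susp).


BD = 25.94 / (28.04 - 15.9) = 25.94 / 12.14 = 2.137 g/cm^3

2.137


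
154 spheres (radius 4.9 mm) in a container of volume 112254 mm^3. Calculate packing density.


V_sphere = 4/3*pi*4.9^3 = 492.807 mm^3
Total V = 154*492.807 = 75892.278 mm^3
PD = 75892.278 / 112254 = 0.676

0.676


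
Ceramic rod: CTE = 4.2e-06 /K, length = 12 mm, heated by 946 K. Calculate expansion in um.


dL = 4.2e-06 * 12 * 946 * 1000 = 47.678 um

47.678


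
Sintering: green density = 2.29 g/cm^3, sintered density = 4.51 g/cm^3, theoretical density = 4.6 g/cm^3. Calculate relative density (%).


Relative = 4.51 / 4.6 * 100 = 98.0%

98.0


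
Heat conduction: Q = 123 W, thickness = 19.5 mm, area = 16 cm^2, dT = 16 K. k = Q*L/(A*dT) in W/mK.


k = 123*19.5/1000/(16/10000*16) = 93.69 W/mK

93.69


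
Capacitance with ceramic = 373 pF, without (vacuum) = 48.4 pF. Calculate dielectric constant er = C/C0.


er = 373 / 48.4 = 7.71

7.71


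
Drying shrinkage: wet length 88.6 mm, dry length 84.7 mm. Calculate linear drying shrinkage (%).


DS = (88.6 - 84.7) / 88.6 * 100 = 4.4%

4.4


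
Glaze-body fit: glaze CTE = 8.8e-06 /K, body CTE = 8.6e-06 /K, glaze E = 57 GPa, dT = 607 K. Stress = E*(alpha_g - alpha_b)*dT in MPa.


Stress = 57*1000*(8.8e-06 - 8.6e-06)*607 = 6.9 MPa

6.9


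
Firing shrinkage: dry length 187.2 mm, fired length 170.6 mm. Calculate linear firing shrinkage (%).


FS = (187.2 - 170.6) / 187.2 * 100 = 8.87%

8.87


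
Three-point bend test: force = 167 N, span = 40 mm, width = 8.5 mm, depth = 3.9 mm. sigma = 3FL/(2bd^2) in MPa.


sigma = 3*167*40/(2*8.5*3.9^2) = 77.5 MPa

77.5


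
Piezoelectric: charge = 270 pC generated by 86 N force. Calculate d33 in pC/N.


d33 = 270 / 86 = 3.1 pC/N

3.1


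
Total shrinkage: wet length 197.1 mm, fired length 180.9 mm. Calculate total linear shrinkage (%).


TS = (197.1 - 180.9) / 197.1 * 100 = 8.22%

8.22


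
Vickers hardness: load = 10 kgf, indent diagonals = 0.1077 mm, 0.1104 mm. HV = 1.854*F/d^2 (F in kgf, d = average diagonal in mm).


d_avg = (0.1077+0.1104)/2 = 0.10905 mm
HV = 1.854*10/0.10905^2 = 1559

1559


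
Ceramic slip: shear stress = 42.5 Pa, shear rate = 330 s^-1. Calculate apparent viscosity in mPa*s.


eta = tau/gamma * 1000 = 42.5/330 * 1000 = 128.8 mPa*s

128.8


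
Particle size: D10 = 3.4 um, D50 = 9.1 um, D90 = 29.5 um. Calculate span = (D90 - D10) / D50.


Span = (29.5 - 3.4) / 9.1 = 26.1 / 9.1 = 2.868

2.868


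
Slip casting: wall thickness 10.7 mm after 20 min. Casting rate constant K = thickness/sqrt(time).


K = 10.7 / sqrt(20) = 10.7 / 4.4721 = 2.393 mm/min^0.5

2.393


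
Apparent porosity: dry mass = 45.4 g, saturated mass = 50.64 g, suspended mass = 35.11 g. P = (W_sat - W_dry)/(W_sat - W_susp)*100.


P = (50.64 - 45.4) / (50.64 - 35.11) * 100 = 5.24 / 15.53 * 100 = 33.7%

33.7


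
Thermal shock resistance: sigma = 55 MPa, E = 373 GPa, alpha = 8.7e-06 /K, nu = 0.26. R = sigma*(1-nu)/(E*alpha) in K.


R = 55*(1-0.26)/(373*1000*8.7e-06) = 13 K

13


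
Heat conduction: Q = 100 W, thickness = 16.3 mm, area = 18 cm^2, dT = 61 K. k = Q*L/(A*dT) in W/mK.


k = 100*16.3/1000/(18/10000*61) = 14.85 W/mK

14.85


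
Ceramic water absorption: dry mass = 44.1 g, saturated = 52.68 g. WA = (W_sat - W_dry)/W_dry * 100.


WA = (52.68 - 44.1) / 44.1 * 100 = 19.46%

19.46


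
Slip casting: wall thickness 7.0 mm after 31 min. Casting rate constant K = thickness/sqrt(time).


K = 7.0 / sqrt(31) = 7.0 / 5.5678 = 1.257 mm/min^0.5

1.257


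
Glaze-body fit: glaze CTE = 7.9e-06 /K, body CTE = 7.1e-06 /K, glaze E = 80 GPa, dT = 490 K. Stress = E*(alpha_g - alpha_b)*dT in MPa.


Stress = 80*1000*(7.9e-06 - 7.1e-06)*490 = 31.4 MPa

31.4


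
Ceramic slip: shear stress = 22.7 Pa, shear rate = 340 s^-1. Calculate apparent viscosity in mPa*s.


eta = tau/gamma * 1000 = 22.7/340 * 1000 = 66.8 mPa*s

66.8


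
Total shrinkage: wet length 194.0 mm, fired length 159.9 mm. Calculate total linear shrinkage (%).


TS = (194.0 - 159.9) / 194.0 * 100 = 17.58%

17.58


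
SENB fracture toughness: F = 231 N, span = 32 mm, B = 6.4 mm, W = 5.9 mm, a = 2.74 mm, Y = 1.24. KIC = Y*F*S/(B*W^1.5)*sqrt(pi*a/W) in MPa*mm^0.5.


KIC = 1.24*231*32/(6.4*5.9^1.5)*sqrt(pi*2.74/5.9) = 120.71

120.71


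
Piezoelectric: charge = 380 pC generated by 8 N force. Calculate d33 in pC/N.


d33 = 380 / 8 = 47.5 pC/N

47.5


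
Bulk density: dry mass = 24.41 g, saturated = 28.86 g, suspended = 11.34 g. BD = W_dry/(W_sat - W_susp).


BD = 24.41 / (28.86 - 11.34) = 24.41 / 17.52 = 1.393 g/cm^3

1.393


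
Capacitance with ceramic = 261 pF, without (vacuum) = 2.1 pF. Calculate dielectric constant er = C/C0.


er = 261 / 2.1 = 124.29

124.29


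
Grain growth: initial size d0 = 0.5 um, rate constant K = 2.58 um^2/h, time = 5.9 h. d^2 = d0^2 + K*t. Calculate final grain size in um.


d^2 = 0.5^2 + 2.58*5.9 = 15.472
d = sqrt(15.472) = 3.93 um

3.93


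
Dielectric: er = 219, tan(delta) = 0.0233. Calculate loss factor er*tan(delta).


Loss = 219 * 0.0233 = 5.103

5.103


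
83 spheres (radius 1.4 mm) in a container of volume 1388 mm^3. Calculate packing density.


V_sphere = 4/3*pi*1.4^3 = 11.494 mm^3
Total V = 83*11.494 = 954.002 mm^3
PD = 954.002 / 1388 = 0.687

0.687


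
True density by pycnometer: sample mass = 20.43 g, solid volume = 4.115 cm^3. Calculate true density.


TD = 20.43 / 4.115 = 4.965 g/cm^3

4.965


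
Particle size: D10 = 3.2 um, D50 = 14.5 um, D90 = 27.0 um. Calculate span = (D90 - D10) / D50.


Span = (27.0 - 3.2) / 14.5 = 23.8 / 14.5 = 1.641

1.641


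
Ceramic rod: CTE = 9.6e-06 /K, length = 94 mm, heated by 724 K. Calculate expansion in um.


dL = 9.6e-06 * 94 * 724 * 1000 = 653.338 um

653.338


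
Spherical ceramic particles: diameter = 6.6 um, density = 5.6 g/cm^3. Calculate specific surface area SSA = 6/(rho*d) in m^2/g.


SSA = 6 / (5.6 * 6.6) = 0.162 m^2/g

0.162


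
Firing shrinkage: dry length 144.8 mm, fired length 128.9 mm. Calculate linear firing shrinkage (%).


FS = (144.8 - 128.9) / 144.8 * 100 = 10.98%

10.98


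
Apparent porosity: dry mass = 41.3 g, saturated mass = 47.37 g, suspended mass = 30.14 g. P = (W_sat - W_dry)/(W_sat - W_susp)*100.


P = (47.37 - 41.3) / (47.37 - 30.14) * 100 = 6.07 / 17.23 * 100 = 35.2%

35.2


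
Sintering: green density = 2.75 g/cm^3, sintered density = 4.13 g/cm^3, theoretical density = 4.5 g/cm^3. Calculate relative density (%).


Relative = 4.13 / 4.5 * 100 = 91.8%

91.8


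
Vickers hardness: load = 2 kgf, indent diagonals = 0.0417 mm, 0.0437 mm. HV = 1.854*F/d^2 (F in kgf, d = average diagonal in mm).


d_avg = (0.0417+0.0437)/2 = 0.0427 mm
HV = 1.854*2/0.0427^2 = 2034

2034


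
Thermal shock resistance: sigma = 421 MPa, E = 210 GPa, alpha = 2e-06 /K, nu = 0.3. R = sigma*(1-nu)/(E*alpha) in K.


R = 421*(1-0.3)/(210*1000*2e-06) = 702 K

702


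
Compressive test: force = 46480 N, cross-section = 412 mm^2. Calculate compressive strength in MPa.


CS = 46480 / 412 = 112.8 MPa

112.8


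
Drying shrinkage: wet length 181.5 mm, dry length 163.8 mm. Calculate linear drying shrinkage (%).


DS = (181.5 - 163.8) / 181.5 * 100 = 9.75%

9.75


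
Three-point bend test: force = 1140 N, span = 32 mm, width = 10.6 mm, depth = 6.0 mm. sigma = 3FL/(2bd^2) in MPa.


sigma = 3*1140*32/(2*10.6*6.0^2) = 143.4 MPa

143.4


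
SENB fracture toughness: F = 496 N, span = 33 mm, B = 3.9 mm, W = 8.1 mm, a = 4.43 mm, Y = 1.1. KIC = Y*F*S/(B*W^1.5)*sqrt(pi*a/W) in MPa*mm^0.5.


KIC = 1.1*496*33/(3.9*8.1^1.5)*sqrt(pi*4.43/8.1) = 262.5

262.5


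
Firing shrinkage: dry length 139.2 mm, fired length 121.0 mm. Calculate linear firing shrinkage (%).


FS = (139.2 - 121.0) / 139.2 * 100 = 13.07%

13.07


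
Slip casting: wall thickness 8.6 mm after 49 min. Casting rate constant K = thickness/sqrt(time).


K = 8.6 / sqrt(49) = 8.6 / 7.0 = 1.229 mm/min^0.5

1.229


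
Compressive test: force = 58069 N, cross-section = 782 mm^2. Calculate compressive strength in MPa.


CS = 58069 / 782 = 74.3 MPa

74.3


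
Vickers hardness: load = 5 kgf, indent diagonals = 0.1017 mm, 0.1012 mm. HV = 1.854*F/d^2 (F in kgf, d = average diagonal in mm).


d_avg = (0.1017+0.1012)/2 = 0.10145 mm
HV = 1.854*5/0.10145^2 = 901

901


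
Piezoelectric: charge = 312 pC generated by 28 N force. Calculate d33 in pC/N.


d33 = 312 / 28 = 11.1 pC/N

11.1


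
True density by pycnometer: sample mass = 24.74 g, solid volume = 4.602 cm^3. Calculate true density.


TD = 24.74 / 4.602 = 5.376 g/cm^3

5.376


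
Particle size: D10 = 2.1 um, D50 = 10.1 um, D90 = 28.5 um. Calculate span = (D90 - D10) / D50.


Span = (28.5 - 2.1) / 10.1 = 26.4 / 10.1 = 2.614

2.614


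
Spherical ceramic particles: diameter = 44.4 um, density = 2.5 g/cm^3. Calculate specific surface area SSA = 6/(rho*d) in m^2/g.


SSA = 6 / (2.5 * 44.4) = 0.054 m^2/g

0.054


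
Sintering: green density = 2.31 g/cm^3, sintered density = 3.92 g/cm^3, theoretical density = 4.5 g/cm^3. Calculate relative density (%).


Relative = 3.92 / 4.5 * 100 = 87.1%

87.1


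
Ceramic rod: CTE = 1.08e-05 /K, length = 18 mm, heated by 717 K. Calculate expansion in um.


dL = 1.08e-05 * 18 * 717 * 1000 = 139.385 um

139.385


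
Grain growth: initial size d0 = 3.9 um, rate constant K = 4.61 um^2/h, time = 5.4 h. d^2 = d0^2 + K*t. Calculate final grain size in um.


d^2 = 3.9^2 + 4.61*5.4 = 40.104
d = sqrt(40.104) = 6.33 um

6.33


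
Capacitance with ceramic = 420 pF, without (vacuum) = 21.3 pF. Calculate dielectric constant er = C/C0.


er = 420 / 21.3 = 19.72

19.72


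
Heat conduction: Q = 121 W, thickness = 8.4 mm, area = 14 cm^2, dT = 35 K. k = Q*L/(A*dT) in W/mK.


k = 121*8.4/1000/(14/10000*35) = 20.74 W/mK

20.74


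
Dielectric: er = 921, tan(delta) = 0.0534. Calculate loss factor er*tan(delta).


Loss = 921 * 0.0534 = 49.181

49.181


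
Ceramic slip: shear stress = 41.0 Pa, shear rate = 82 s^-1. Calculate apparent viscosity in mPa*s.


eta = tau/gamma * 1000 = 41.0/82 * 1000 = 500.0 mPa*s

500.0


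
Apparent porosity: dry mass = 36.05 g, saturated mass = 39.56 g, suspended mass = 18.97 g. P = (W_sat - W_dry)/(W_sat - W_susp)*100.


P = (39.56 - 36.05) / (39.56 - 18.97) * 100 = 3.51 / 20.59 * 100 = 17.0%

17.0


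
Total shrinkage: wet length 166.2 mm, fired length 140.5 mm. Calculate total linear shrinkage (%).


TS = (166.2 - 140.5) / 166.2 * 100 = 15.46%

15.46


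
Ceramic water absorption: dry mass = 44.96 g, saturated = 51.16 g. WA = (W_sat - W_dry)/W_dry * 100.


WA = (51.16 - 44.96) / 44.96 * 100 = 13.79%

13.79


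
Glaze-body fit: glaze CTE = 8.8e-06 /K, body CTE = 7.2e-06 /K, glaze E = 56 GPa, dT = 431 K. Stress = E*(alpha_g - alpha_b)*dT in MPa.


Stress = 56*1000*(8.8e-06 - 7.2e-06)*431 = 38.6 MPa

38.6


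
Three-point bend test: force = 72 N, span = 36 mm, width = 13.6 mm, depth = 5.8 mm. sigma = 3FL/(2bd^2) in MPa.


sigma = 3*72*36/(2*13.6*5.8^2) = 8.5 MPa

8.5


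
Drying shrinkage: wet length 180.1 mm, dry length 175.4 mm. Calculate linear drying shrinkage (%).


DS = (180.1 - 175.4) / 180.1 * 100 = 2.61%

2.61


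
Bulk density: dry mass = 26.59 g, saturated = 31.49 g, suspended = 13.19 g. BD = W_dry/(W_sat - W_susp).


BD = 26.59 / (31.49 - 13.19) = 26.59 / 18.3 = 1.453 g/cm^3

1.453


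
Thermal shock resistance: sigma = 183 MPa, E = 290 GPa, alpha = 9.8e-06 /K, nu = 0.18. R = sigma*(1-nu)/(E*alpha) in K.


R = 183*(1-0.18)/(290*1000*9.8e-06) = 53 K

53


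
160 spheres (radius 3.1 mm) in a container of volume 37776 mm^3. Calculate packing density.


V_sphere = 4/3*pi*3.1^3 = 124.7882 mm^3
Total V = 160*124.7882 = 19966.112 mm^3
PD = 19966.112 / 37776 = 0.529

0.529


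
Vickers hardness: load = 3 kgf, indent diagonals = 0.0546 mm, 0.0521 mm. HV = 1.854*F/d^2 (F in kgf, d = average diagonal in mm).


d_avg = (0.0546+0.0521)/2 = 0.05335 mm
HV = 1.854*3/0.05335^2 = 1954

1954


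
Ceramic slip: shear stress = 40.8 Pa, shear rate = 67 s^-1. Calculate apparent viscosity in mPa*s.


eta = tau/gamma * 1000 = 40.8/67 * 1000 = 609.0 mPa*s

609.0


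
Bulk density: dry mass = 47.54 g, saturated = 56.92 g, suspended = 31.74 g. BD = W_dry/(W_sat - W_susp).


BD = 47.54 / (56.92 - 31.74) = 47.54 / 25.18 = 1.888 g/cm^3

1.888


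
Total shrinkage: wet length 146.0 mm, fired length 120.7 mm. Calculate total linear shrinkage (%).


TS = (146.0 - 120.7) / 146.0 * 100 = 17.33%

17.33


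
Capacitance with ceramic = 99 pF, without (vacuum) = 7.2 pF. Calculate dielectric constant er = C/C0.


er = 99 / 7.2 = 13.75

13.75


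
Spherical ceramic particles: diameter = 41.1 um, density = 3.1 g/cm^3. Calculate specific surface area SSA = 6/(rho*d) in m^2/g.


SSA = 6 / (3.1 * 41.1) = 0.047 m^2/g

0.047


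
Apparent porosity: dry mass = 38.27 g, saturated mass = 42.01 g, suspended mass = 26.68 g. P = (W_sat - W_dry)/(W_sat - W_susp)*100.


P = (42.01 - 38.27) / (42.01 - 26.68) * 100 = 3.74 / 15.33 * 100 = 24.4%

24.4


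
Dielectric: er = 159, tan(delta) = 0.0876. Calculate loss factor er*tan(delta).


Loss = 159 * 0.0876 = 13.928

13.928


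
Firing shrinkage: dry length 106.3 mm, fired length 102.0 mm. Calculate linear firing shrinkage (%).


FS = (106.3 - 102.0) / 106.3 * 100 = 4.05%

4.05


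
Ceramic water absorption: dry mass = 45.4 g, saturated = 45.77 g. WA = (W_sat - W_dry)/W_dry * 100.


WA = (45.77 - 45.4) / 45.4 * 100 = 0.81%

0.81


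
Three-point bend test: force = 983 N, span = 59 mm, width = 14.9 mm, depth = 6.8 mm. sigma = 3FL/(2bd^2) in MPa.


sigma = 3*983*59/(2*14.9*6.8^2) = 126.3 MPa

126.3


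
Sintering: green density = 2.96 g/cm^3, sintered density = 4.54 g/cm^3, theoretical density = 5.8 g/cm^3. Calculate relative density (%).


Relative = 4.54 / 5.8 * 100 = 78.3%

78.3


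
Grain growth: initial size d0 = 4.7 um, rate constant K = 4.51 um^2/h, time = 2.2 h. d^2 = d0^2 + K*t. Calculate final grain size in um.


d^2 = 4.7^2 + 4.51*2.2 = 32.012
d = sqrt(32.012) = 5.66 um

5.66


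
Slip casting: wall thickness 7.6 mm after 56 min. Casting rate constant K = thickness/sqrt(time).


K = 7.6 / sqrt(56) = 7.6 / 7.4833 = 1.016 mm/min^0.5

1.016


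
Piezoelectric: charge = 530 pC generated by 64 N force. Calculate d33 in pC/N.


d33 = 530 / 64 = 8.3 pC/N

8.3


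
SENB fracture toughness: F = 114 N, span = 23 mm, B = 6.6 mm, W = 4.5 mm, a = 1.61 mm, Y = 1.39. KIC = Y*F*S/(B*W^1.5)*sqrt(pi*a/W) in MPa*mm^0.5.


KIC = 1.39*114*23/(6.6*4.5^1.5)*sqrt(pi*1.61/4.5) = 61.33

61.33


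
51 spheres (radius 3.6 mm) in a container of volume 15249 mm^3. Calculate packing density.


V_sphere = 4/3*pi*3.6^3 = 195.4322 mm^3
Total V = 51*195.4322 = 9967.0422 mm^3
PD = 9967.0422 / 15249 = 0.654

0.654


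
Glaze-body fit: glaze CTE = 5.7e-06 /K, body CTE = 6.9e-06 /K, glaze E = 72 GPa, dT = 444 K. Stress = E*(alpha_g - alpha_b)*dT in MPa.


Stress = 72*1000*(5.7e-06 - 6.9e-06)*444 = -38.4 MPa

-38.4


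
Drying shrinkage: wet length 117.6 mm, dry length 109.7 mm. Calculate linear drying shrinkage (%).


DS = (117.6 - 109.7) / 117.6 * 100 = 6.72%

6.72


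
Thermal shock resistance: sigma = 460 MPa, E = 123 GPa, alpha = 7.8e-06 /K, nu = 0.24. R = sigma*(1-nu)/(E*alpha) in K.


R = 460*(1-0.24)/(123*1000*7.8e-06) = 364 K

364


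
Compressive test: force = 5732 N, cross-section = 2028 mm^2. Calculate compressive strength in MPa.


CS = 5732 / 2028 = 2.8 MPa

2.8


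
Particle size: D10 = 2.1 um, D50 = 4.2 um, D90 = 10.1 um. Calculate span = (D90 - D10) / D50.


Span = (10.1 - 2.1) / 4.2 = 8.0 / 4.2 = 1.905

1.905


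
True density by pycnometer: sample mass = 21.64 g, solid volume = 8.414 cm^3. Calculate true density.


TD = 21.64 / 8.414 = 2.572 g/cm^3

2.572


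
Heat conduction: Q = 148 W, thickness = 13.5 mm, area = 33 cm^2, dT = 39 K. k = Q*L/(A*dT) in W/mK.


k = 148*13.5/1000/(33/10000*39) = 15.52 W/mK

15.52


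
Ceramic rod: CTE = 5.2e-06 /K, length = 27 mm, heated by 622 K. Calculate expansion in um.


dL = 5.2e-06 * 27 * 622 * 1000 = 87.329 um

87.329


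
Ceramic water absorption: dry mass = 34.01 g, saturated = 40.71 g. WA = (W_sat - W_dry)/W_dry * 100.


WA = (40.71 - 34.01) / 34.01 * 100 = 19.7%

19.7


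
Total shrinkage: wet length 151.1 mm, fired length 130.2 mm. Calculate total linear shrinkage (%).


TS = (151.1 - 130.2) / 151.1 * 100 = 13.83%

13.83


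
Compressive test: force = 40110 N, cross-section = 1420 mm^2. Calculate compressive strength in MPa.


CS = 40110 / 1420 = 28.2 MPa

28.2


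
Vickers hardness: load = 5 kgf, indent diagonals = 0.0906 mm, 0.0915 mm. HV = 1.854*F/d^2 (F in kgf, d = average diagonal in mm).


d_avg = (0.0906+0.0915)/2 = 0.09105 mm
HV = 1.854*5/0.09105^2 = 1118

1118


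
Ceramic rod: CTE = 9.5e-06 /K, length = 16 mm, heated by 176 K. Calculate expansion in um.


dL = 9.5e-06 * 16 * 176 * 1000 = 26.752 um

26.752


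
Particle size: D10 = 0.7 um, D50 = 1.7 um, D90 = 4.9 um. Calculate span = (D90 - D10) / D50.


Span = (4.9 - 0.7) / 1.7 = 4.2 / 1.7 = 2.471

2.471


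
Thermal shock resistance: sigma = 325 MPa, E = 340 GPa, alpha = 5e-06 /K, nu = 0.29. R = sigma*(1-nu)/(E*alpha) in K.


R = 325*(1-0.29)/(340*1000*5e-06) = 136 K

136


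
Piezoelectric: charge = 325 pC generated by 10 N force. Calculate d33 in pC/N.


d33 = 325 / 10 = 32.5 pC/N

32.5


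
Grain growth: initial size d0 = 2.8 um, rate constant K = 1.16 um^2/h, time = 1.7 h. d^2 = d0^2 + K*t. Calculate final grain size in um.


d^2 = 2.8^2 + 1.16*1.7 = 9.812
d = sqrt(9.812) = 3.13 um

3.13


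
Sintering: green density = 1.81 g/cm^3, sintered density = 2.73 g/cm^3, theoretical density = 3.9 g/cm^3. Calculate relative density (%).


Relative = 2.73 / 3.9 * 100 = 70.0%

70.0


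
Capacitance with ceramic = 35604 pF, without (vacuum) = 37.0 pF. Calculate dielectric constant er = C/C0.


er = 35604 / 37.0 = 962.27

962.27


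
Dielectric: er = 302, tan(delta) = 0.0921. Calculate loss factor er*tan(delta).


Loss = 302 * 0.0921 = 27.814

27.814


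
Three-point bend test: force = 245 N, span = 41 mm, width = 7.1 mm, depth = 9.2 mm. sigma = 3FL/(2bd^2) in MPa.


sigma = 3*245*41/(2*7.1*9.2^2) = 25.1 MPa

25.1


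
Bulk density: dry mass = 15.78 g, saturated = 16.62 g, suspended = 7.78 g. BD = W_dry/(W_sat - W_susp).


BD = 15.78 / (16.62 - 7.78) = 15.78 / 8.84 = 1.785 g/cm^3

1.785


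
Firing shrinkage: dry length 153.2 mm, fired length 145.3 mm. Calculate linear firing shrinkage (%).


FS = (153.2 - 145.3) / 153.2 * 100 = 5.16%

5.16


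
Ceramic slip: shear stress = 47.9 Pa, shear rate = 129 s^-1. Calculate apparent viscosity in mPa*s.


eta = tau/gamma * 1000 = 47.9/129 * 1000 = 371.3 mPa*s

371.3


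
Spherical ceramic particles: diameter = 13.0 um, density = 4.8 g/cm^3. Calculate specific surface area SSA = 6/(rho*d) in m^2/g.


SSA = 6 / (4.8 * 13.0) = 0.096 m^2/g

0.096


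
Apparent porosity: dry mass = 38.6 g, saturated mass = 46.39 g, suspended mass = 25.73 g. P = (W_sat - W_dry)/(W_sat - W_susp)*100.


P = (46.39 - 38.6) / (46.39 - 25.73) * 100 = 7.79 / 20.66 * 100 = 37.7%

37.7


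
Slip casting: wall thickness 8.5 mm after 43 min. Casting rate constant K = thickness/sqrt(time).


K = 8.5 / sqrt(43) = 8.5 / 6.5574 = 1.296 mm/min^0.5

1.296


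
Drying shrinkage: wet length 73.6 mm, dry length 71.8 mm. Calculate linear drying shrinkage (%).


DS = (73.6 - 71.8) / 73.6 * 100 = 2.45%

2.45
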